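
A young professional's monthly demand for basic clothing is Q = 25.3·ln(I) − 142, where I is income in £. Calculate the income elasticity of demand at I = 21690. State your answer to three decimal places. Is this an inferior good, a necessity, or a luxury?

At I = 21690: Q = 110.611.
dQ/dI = 25.3/I = 0.00116644 at this income.
η = (dQ/dI)·(I/Q) = 0.00116644 × (21690/110.611) = 0.229.
Since 0 < η < 1, the good is a necessity.

0.229 (necessity)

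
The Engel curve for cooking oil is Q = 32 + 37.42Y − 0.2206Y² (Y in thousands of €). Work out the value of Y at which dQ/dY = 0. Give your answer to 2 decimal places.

dQ/dY = 37.42 − 0.4412Y.
The good is inferior where dQ/dY < 0. Setting dQ/dY = 0 gives Y = 37.42 / 0.4412 = 84.81.

84.81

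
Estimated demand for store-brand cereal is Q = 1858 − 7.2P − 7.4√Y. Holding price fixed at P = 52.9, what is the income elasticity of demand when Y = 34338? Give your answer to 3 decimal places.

-6.477

At P = 52.9, Y = 34338: Q = 105.862.
Holding P constant, ∂Q/∂Y = -7.4/(2√Y) = -0.0199671.
η_Y = (∂Q/∂Y)·(Y/Q) = -0.0199671 × (34338/105.862) = -6.477.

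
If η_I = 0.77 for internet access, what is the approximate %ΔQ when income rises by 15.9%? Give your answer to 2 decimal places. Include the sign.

%ΔQ ≈ η × %ΔI = 0.77 × 15.9% = 12.24%.

12.24%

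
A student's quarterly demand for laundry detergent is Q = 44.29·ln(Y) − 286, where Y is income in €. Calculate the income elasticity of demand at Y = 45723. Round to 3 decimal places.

At Y = 45723: Q = 189.247.
dQ/dY = 44.29/Y = 0.000968659 at this income.
η = (dQ/dY)·(Y/Q) = 0.000968659 × (45723/189.247) = 0.234.

0.234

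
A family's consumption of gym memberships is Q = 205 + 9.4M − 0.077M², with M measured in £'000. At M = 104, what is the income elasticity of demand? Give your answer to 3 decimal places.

At M = 104: Q = 349.7680.
dQ/dM = 9.4 − 0.154M = -6.61600.
η = (dQ/dM)·(M/Q) = -6.61600 × (104/349.7680) = -1.967.

-1.967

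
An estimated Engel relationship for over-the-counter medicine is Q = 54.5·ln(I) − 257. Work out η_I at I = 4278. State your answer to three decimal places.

0.274

At I = 4278: Q = 198.688.
dQ/dI = 54.5/I = 0.0127396 at this income.
η = (dQ/dI)·(I/Q) = 0.0127396 × (4278/198.688) = 0.274.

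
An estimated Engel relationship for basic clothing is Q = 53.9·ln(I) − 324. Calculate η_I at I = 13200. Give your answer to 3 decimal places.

At I = 13200: Q = 187.402.
dQ/dI = 53.9/I = 0.00408333 at this income.
η = (dQ/dI)·(I/Q) = 0.00408333 × (13200/187.402) = 0.288.

0.288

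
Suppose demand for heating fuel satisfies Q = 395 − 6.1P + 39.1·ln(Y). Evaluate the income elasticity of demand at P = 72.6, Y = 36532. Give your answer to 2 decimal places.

At P = 72.6, Y = 36532: Q = 362.922.
Holding P constant, ∂Q/∂Y = 39.1/Y = 0.00107029.
η_Y = (∂Q/∂Y)·(Y/Q) = 0.00107029 × (36532/362.922) = 0.11.

0.11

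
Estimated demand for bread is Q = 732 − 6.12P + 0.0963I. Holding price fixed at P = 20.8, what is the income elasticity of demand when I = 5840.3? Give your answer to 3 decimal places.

At P = 20.8, I = 5840.3: Q = 1167.125.
Holding P constant, ∂Q/∂I = 0.0963.
η_I = (∂Q/∂I)·(I/Q) = 0.0963 × (5840.3/1167.125) = 0.482.

0.482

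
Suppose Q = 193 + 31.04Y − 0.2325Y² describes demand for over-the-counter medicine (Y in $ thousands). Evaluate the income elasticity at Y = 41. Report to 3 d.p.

0.457

At Y = 41: Q = 1074.8075.
dQ/dY = 31.04 − 0.465Y = 11.97500.
η = (dQ/dY)·(Y/Q) = 11.97500 × (41/1074.8075) = 0.457.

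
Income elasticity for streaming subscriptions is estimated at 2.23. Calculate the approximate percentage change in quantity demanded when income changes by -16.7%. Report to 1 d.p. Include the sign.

-37.2%

%ΔQ ≈ η × %ΔI = 2.23 × (-16.7%) = -37.2%.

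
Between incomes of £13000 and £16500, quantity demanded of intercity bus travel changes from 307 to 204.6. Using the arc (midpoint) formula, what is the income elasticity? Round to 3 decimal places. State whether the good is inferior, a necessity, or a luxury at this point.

ΔQ = 204.6 − 307 = -102.4; midpoint Q̄ = (307 + 204.6)/2 = 255.8.
ΔI = 16500 − 13000 = 3500; midpoint Ī = (13000 + 16500)/2 = 14750.
η = (ΔQ/Q̄) ÷ (ΔI/Ī) = (-102.4/255.8) ÷ (3500/14750) = -1.687.
η < 0 ⇒ inferior good.

-1.687 (inferior good)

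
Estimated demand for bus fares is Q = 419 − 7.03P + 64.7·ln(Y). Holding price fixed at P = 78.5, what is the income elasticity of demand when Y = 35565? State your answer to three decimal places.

0.119

At P = 78.5, Y = 35565: Q = 545.144.
Holding P constant, ∂Q/∂Y = 64.7/Y = 0.0018192.
η_Y = (∂Q/∂Y)·(Y/Q) = 0.0018192 × (35565/545.144) = 0.119.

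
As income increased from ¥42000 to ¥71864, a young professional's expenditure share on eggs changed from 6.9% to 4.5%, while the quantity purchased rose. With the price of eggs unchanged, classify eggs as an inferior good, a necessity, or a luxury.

Quantity rises but the budget share falls as income rises, so 0 < η < 1.

necessity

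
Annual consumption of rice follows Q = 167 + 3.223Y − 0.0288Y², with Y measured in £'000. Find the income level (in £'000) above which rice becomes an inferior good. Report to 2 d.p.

55.95

dQ/dY = 3.223 − 0.0576Y.
The good is inferior where dQ/dY < 0. Setting dQ/dY = 0 gives Y = 3.223 / 0.0576 = 55.95.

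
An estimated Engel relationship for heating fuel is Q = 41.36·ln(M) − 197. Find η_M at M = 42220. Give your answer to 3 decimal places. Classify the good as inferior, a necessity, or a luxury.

At M = 42220: Q = 243.511.
dQ/dM = 41.36/M = 0.000979631 at this income.
η = (dQ/dM)·(M/Q) = 0.000979631 × (42220/243.511) = 0.170.
Since 0 < η < 1, the good is a necessity.

0.170 (necessity)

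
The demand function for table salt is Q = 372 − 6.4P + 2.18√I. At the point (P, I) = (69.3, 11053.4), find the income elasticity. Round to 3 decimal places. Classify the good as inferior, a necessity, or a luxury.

0.727 (necessity)

At P = 69.3, I = 11053.4: Q = 157.675.
Holding P constant, ∂Q/∂I = 2.18/(2√I) = 0.0103676.
η_I = (∂Q/∂I)·(I/Q) = 0.0103676 × (11053.4/157.675) = 0.727.
Since 0 < η < 1, this is a necessity.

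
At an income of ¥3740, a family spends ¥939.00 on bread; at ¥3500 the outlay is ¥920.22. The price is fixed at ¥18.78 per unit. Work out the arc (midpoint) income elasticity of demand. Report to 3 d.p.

0.305

With a constant price, Q₁ = 939.00/18.78 = 50.000 and Q₂ = 920.22/18.78 = 49.000 (equivalently, work directly with expenditure since P cancels).
Midpoint %ΔQ = (920.22 − 939.00)/929.61 = -0.02020; midpoint %ΔI = (3500 − 3740)/3620 = -0.06630.
η = -0.02020 / -0.06630 = 0.305.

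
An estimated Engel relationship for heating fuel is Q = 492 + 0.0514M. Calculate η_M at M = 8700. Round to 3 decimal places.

0.476

At M = 8700: Q = 939.180.
dQ/dM = 0.0514.
η = (dQ/dM)·(M/Q) = 0.0514 × (8700/939.180) = 0.476.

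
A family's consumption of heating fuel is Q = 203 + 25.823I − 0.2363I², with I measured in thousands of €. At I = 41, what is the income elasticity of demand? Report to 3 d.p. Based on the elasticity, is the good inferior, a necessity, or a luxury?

At I = 41: Q = 864.5227.
dQ/dI = 25.823 − 0.4726I = 6.44640.
η = (dQ/dI)·(I/Q) = 6.44640 × (41/864.5227) = 0.306.
0 < η < 1 ⇒ necessity.

0.306 (necessity)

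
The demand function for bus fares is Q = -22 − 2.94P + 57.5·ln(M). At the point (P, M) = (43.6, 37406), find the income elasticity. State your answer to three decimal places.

0.126

At P = 43.6, M = 37406: Q = 455.267.
Holding P constant, ∂Q/∂M = 57.5/M = 0.00153719.
η_M = (∂Q/∂M)·(M/Q) = 0.00153719 × (37406/455.267) = 0.126.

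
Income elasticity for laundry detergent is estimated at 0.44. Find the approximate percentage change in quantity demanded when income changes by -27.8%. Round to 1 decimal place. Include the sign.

%ΔQ ≈ η × %ΔI = 0.44 × (-27.8%) = -12.2%.

-12.2%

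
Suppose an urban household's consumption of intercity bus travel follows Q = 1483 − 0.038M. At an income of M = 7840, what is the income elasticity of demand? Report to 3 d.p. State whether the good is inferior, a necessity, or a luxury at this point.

At M = 7840: Q = 1185.080.
dQ/dM = −0.038.
η = (dQ/dM)·(M/Q) = -0.038 × (7840/1185.080) = -0.251.
Since η < 0, the good is an inferior good.

-0.251 (inferior good)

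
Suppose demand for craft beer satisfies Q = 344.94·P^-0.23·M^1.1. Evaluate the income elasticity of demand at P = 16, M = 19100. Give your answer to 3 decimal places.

For a multiplicative demand Q = A·P^α·M^β, the income elasticity is β everywhere.
Here β = 1.1, so η = 1.100.

1.100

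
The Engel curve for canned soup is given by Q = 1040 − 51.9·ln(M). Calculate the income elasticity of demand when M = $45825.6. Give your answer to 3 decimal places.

At M = 45825.6: Q = 482.978.
dQ/dM = -51.9/M = -0.00113255 at this income.
η = (dQ/dM)·(M/Q) = -0.00113255 × (45825.6/482.978) = -0.107.

-0.107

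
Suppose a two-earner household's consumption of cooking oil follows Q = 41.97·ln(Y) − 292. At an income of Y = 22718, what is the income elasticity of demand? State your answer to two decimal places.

At Y = 22718: Q = 128.997.
dQ/dY = 41.97/Y = 0.00184743 at this income.
η = (dQ/dY)·(Y/Q) = 0.00184743 × (22718/128.997) = 0.33.

0.33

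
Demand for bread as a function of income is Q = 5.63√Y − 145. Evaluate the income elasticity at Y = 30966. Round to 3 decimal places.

At Y = 30966: Q = 845.720.
dQ/dY = 5.63/(2√Y) = 0.0159969 at this income.
η = (dQ/dY)·(Y/Q) = 0.0159969 × (30966/845.720) = 0.586.

0.586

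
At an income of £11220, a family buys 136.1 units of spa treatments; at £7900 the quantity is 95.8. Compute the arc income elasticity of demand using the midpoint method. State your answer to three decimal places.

1.001

ΔQ = 95.8 − 136.1 = -40.3; midpoint Q̄ = (136.1 + 95.8)/2 = 115.95.
ΔI = 7900 − 11220 = -3320; midpoint Ī = (11220 + 7900)/2 = 9560.
η = (ΔQ/Q̄) ÷ (ΔI/Ī) = (-40.3/115.95) ÷ (-3320/9560) = 1.001.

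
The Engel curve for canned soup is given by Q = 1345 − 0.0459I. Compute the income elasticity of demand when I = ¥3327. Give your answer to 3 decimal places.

At I = 3327: Q = 1192.291.
dQ/dI = −0.0459.
η = (dQ/dI)·(I/Q) = -0.0459 × (3327/1192.291) = -0.128.

-0.128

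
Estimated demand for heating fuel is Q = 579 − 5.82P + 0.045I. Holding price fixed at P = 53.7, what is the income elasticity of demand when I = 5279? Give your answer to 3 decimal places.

At P = 53.7, I = 5279: Q = 504.021.
Holding P constant, ∂Q/∂I = 0.045.
η_I = (∂Q/∂I)·(I/Q) = 0.045 × (5279/504.021) = 0.471.

0.471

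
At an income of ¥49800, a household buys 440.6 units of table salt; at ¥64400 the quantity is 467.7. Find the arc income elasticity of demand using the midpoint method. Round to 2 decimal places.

ΔQ = 467.7 − 440.6 = 27.1; midpoint Q̄ = (440.6 + 467.7)/2 = 454.15.
ΔI = 64400 − 49800 = 14600; midpoint Ī = (49800 + 64400)/2 = 57100.
η = (ΔQ/Q̄) ÷ (ΔI/Ī) = (27.1/454.15) ÷ (14600/57100) = 0.23.

0.23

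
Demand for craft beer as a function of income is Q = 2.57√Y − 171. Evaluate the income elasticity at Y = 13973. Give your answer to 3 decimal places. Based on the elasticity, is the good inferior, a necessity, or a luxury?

At Y = 13973: Q = 132.793.
dQ/dY = 2.57/(2√Y) = 0.0108707 at this income.
η = (dQ/dY)·(Y/Q) = 0.0108707 × (13973/132.793) = 1.144.
Since η > 1, the good is a luxury.

1.144 (luxury)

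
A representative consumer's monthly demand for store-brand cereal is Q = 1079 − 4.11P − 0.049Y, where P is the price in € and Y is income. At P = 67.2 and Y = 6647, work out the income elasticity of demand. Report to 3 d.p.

At P = 67.2, Y = 6647: Q = 477.105.
Holding P constant, ∂Q/∂Y = −0.049.
η_Y = (∂Q/∂Y)·(Y/Q) = -0.049 × (6647/477.105) = -0.683.

-0.683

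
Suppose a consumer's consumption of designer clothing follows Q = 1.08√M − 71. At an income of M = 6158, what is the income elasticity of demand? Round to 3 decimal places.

3.082

At M = 6158: Q = 13.751.
dQ/dM = 1.08/(2√M) = 0.00688135 at this income.
η = (dQ/dM)·(M/Q) = 0.00688135 × (6158/13.751) = 3.082.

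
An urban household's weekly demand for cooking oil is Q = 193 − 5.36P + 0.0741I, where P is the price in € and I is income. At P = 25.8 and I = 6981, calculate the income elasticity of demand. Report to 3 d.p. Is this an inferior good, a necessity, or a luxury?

0.904 (necessity)

At P = 25.8, I = 6981: Q = 572.004.
Holding P constant, ∂Q/∂I = 0.0741.
η_I = (∂Q/∂I)·(I/Q) = 0.0741 × (6981/572.004) = 0.904.
Since 0 < η < 1, this is a necessity.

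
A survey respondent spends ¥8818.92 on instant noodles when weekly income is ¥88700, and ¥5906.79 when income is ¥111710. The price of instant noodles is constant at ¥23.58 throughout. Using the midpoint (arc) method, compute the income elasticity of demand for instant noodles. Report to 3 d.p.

-1.722

With a constant price, Q₁ = 8818.92/23.58 = 374.000 and Q₂ = 5906.79/23.58 = 250.500 (equivalently, work directly with expenditure since P cancels).
Midpoint %ΔQ = (5906.79 − 8818.92)/7362.86 = -0.39552; midpoint %ΔI = (111710 − 88700)/100205 = 0.22963.
η = -0.39552 / 0.22963 = -1.722.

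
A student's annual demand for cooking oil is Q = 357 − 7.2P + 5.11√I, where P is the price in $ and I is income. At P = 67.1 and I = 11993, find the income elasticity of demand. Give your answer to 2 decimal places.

0.65

At P = 67.1, I = 11993: Q = 433.489.
Holding P constant, ∂Q/∂I = 5.11/(2√I) = 0.0233307.
η_I = (∂Q/∂I)·(I/Q) = 0.0233307 × (11993/433.489) = 0.65.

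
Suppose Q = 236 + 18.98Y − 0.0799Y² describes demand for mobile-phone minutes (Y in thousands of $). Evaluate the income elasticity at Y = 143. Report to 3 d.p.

At Y = 143: Q = 1316.2649.
dQ/dY = 18.98 − 0.1598Y = -3.87140.
η = (dQ/dY)·(Y/Q) = -3.87140 × (143/1316.2649) = -0.421.

-0.421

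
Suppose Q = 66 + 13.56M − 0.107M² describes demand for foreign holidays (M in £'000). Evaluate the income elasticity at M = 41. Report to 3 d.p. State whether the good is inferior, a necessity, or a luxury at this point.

0.444 (necessity)

At M = 41: Q = 442.0930.
dQ/dM = 13.56 − 0.214M = 4.78600.
η = (dQ/dM)·(M/Q) = 4.78600 × (41/442.0930) = 0.444.
0 < η < 1 ⇒ necessity.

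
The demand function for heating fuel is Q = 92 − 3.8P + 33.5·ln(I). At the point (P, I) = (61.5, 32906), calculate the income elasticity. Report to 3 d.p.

0.162

At P = 61.5, I = 32906: Q = 206.747.
Holding P constant, ∂Q/∂I = 33.5/I = 0.00101805.
η_I = (∂Q/∂I)·(I/Q) = 0.00101805 × (32906/206.747) = 0.162.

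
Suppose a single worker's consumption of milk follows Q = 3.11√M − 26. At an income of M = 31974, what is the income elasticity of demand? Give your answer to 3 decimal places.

At M = 31974: Q = 530.108.
dQ/dM = 3.11/(2√M) = 0.00869625 at this income.
η = (dQ/dM)·(M/Q) = 0.00869625 × (31974/530.108) = 0.525.

0.525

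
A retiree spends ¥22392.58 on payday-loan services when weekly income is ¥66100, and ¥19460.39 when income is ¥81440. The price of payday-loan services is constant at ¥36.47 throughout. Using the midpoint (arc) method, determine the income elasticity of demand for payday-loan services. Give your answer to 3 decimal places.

With a constant price, Q₁ = 22392.58/36.47 = 614.000 and Q₂ = 19460.39/36.47 = 533.600 (equivalently, work directly with expenditure since P cancels).
Midpoint %ΔQ = (19460.39 − 22392.58)/20926.49 = -0.14012; midpoint %ΔI = (81440 − 66100)/73770 = 0.20794.
η = -0.14012 / 0.20794 = -0.674.

-0.674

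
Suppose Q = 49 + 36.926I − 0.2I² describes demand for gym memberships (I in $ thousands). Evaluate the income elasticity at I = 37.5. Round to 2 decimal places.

0.71

At I = 37.5: Q = 1152.4750.
dQ/dI = 36.926 − 0.4I = 21.92600.
η = (dQ/dI)·(I/Q) = 21.92600 × (37.5/1152.4750) = 0.71.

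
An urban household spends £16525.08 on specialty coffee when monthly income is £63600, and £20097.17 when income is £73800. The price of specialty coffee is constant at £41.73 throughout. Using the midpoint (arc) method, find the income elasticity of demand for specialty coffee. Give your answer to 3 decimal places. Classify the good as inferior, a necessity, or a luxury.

With a constant price, Q₁ = 16525.08/41.73 = 396.000 and Q₂ = 20097.17/41.73 = 481.600 (equivalently, work directly with expenditure since P cancels).
Midpoint %ΔQ = (20097.17 − 16525.08)/18311.13 = 0.19508; midpoint %ΔI = (73800 − 63600)/68700 = 0.14847.
η = 0.19508 / 0.14847 = 1.314.
η > 1 ⇒ luxury.

1.314 (luxury)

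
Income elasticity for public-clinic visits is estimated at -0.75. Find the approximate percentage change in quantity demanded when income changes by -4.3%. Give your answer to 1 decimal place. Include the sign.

%ΔQ ≈ η × %ΔI = -0.75 × (-4.3%) = 3.2%.

3.2%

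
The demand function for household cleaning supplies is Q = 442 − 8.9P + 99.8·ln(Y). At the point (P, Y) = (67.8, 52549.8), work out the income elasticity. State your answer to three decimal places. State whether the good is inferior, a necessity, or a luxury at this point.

At P = 67.8, Y = 52549.8: Q = 923.358.
Holding P constant, ∂Q/∂Y = 99.8/Y = 0.00189915.
η_Y = (∂Q/∂Y)·(Y/Q) = 0.00189915 × (52549.8/923.358) = 0.108.
Since 0 < η < 1, this is a necessity.

0.108 (necessity)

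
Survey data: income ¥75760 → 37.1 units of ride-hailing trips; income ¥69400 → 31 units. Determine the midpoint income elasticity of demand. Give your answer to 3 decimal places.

ΔQ = 31 − 37.1 = -6.1; midpoint Q̄ = (37.1 + 31)/2 = 34.05.
ΔI = 69400 − 75760 = -6360; midpoint Ī = (75760 + 69400)/2 = 72580.
η = (ΔQ/Q̄) ÷ (ΔI/Ī) = (-6.1/34.05) ÷ (-6360/72580) = 2.044.

2.044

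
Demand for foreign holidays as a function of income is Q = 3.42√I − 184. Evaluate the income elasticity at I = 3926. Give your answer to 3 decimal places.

At I = 3926: Q = 30.290.
dQ/dI = 3.42/(2√I) = 0.0272911 at this income.
η = (dQ/dI)·(I/Q) = 0.0272911 × (3926/30.290) = 3.537.

3.537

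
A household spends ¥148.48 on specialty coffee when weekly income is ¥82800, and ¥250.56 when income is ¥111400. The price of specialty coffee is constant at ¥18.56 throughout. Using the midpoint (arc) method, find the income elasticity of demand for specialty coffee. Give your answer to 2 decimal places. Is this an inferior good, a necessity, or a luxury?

1.74 (luxury)

With a constant price, Q₁ = 148.48/18.56 = 8.000 and Q₂ = 250.56/18.56 = 13.500 (equivalently, work directly with expenditure since P cancels).
Midpoint %ΔQ = (250.56 − 148.48)/199.52 = 0.51163; midpoint %ΔI = (111400 − 82800)/97100 = 0.29454.
η = 0.51163 / 0.29454 = 1.74.
η > 1 ⇒ luxury.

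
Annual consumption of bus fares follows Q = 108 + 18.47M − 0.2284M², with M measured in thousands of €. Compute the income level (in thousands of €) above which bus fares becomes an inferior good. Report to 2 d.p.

dQ/dM = 18.47 − 0.4568M.
The good is inferior where dQ/dM < 0. Setting dQ/dM = 0 gives M = 18.47 / 0.4568 = 40.43.

40.43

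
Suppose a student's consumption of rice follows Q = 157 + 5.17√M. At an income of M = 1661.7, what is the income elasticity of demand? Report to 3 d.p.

0.287

At M = 1661.7: Q = 367.750.
dQ/dM = 5.17/(2√M) = 0.0634139 at this income.
η = (dQ/dM)·(M/Q) = 0.0634139 × (1661.7/367.750) = 0.287.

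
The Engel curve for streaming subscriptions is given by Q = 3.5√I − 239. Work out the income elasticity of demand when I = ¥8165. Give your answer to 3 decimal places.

2.047

At I = 8165: Q = 77.261.
dQ/dI = 3.5/(2√I) = 0.0193669 at this income.
η = (dQ/dI)·(I/Q) = 0.0193669 × (8165/77.261) = 2.047.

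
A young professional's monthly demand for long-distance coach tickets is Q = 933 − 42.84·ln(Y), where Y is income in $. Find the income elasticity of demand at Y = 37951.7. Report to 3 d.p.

At Y = 37951.7: Q = 481.292.
dQ/dY = -42.84/Y = -0.0011288 at this income.
η = (dQ/dY)·(Y/Q) = -0.0011288 × (37951.7/481.292) = -0.089.

-0.089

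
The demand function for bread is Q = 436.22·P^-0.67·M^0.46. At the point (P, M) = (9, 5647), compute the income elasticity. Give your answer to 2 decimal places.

0.46

For a multiplicative demand Q = A·P^α·M^β, the income elasticity is β everywhere.
Here β = 0.46, so η = 0.46.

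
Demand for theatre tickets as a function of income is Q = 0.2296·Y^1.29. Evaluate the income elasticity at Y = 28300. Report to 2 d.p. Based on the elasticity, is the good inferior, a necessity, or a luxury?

For Q = A·Y^β the income elasticity is constant and equal to β.
Here β = 1.29, so η = 1.29.
Since η > 1, the good is a luxury.

1.29 (luxury)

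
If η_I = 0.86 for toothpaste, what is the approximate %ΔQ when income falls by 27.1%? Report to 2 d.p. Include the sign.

-23.31%

%ΔQ ≈ η × %ΔI = 0.86 × (-27.1%) = -23.31%.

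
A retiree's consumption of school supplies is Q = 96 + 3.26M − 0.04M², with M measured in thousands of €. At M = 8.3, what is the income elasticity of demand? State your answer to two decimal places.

0.18

At M = 8.3: Q = 120.3024.
dQ/dM = 3.26 − 0.08M = 2.59600.
η = (dQ/dM)·(M/Q) = 2.59600 × (8.3/120.3024) = 0.18.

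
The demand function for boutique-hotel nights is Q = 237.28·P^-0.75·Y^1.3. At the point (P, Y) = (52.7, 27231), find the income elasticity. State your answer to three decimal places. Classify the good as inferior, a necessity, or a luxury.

1.300 (luxury)

For a multiplicative demand Q = A·P^α·Y^β, the income elasticity is β everywhere.
Here β = 1.3, so η = 1.300.
Since η > 1, this is a luxury.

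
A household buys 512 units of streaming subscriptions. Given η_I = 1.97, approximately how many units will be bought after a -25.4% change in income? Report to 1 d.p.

255.8

%ΔQ ≈ η × %ΔI = 1.97 × (-25.4%) = -50.038%.
New Q ≈ 512 × (1 − 0.50038) = 255.8.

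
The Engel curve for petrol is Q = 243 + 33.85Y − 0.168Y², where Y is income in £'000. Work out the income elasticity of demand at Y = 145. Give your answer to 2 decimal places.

-1.33

At Y = 145: Q = 1619.0500.
dQ/dY = 33.85 − 0.336Y = -14.87000.
η = (dQ/dY)·(Y/Q) = -14.87000 × (145/1619.0500) = -1.33.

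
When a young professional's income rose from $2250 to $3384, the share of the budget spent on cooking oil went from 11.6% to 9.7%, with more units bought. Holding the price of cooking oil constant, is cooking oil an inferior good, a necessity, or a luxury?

necessity

Quantity rises but the budget share falls as income rises, so 0 < η < 1.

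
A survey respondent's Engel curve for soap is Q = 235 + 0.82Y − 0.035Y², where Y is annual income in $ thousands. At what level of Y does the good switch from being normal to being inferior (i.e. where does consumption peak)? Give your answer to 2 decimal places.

11.71

dQ/dY = 0.82 − 0.07Y.
The good is inferior where dQ/dY < 0. Setting dQ/dY = 0 gives Y = 0.82 / 0.07 = 11.71.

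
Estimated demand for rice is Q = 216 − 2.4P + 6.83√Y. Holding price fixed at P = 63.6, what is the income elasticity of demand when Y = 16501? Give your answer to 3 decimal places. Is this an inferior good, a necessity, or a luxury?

0.466 (necessity)

At P = 63.6, Y = 16501: Q = 940.716.
Holding P constant, ∂Q/∂Y = 6.83/(2√Y) = 0.0265849.
η_Y = (∂Q/∂Y)·(Y/Q) = 0.0265849 × (16501/940.716) = 0.466.
Since 0 < η < 1, this is a necessity.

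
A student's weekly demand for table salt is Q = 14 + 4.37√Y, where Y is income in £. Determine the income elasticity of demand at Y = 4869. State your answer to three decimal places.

0.478

At Y = 4869: Q = 318.931.
dQ/dY = 4.37/(2√Y) = 0.0313135 at this income.
η = (dQ/dY)·(Y/Q) = 0.0313135 × (4869/318.931) = 0.478.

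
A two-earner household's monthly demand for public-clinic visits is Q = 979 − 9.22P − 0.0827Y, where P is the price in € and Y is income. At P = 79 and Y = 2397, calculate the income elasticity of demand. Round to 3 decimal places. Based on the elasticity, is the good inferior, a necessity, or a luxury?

-3.784 (inferior good)

At P = 79, Y = 2397: Q = 52.388.
Holding P constant, ∂Q/∂Y = −0.0827.
η_Y = (∂Q/∂Y)·(Y/Q) = -0.0827 × (2397/52.388) = -3.784.
Since η < 0, this is an inferior good.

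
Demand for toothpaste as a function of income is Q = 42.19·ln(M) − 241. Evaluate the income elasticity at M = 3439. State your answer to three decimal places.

At M = 3439: Q = 102.550.
dQ/dM = 42.19/M = 0.0122681 at this income.
η = (dQ/dM)·(M/Q) = 0.0122681 × (3439/102.550) = 0.411.

0.411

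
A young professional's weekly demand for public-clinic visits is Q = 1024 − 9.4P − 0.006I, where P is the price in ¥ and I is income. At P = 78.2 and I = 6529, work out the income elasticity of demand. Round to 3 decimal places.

-0.157

At P = 78.2, I = 6529: Q = 249.746.
Holding P constant, ∂Q/∂I = −0.006.
η_I = (∂Q/∂I)·(I/Q) = -0.006 × (6529/249.746) = -0.157.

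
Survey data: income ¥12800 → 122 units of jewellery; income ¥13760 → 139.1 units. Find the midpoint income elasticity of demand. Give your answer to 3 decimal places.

1.812

ΔQ = 139.1 − 122 = 17.1; midpoint Q̄ = (122 + 139.1)/2 = 130.55.
ΔI = 13760 − 12800 = 960; midpoint Ī = (12800 + 13760)/2 = 13280.
η = (ΔQ/Q̄) ÷ (ΔI/Ī) = (17.1/130.55) ÷ (960/13280) = 1.812.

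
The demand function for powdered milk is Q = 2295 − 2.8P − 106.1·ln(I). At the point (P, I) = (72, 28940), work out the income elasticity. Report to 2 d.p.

At P = 72, I = 28940: Q = 1003.437.
Holding P constant, ∂Q/∂I = -106.1/I = -0.00366621.
η_I = (∂Q/∂I)·(I/Q) = -0.00366621 × (28940/1003.437) = -0.11.

-0.11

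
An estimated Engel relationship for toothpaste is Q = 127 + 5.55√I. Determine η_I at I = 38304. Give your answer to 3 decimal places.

At I = 38304: Q = 1213.213.
dQ/dI = 5.55/(2√I) = 0.0141788 at this income.
η = (dQ/dI)·(I/Q) = 0.0141788 × (38304/1213.213) = 0.448.

0.448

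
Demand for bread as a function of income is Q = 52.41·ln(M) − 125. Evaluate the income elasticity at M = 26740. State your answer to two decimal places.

At M = 26740: Q = 409.263.
dQ/dM = 52.41/M = 0.00195999 at this income.
η = (dQ/dM)·(M/Q) = 0.00195999 × (26740/409.263) = 0.13.

0.13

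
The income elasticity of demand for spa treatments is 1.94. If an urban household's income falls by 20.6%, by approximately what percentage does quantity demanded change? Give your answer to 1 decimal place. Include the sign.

-40.0%

%ΔQ ≈ η × %ΔI = 1.94 × (-20.6%) = -40.0%.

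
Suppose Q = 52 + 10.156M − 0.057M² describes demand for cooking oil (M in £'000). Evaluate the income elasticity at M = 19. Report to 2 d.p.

At M = 19: Q = 224.3870.
dQ/dM = 10.156 − 0.114M = 7.99000.
η = (dQ/dM)·(M/Q) = 7.99000 × (19/224.3870) = 0.68.

0.68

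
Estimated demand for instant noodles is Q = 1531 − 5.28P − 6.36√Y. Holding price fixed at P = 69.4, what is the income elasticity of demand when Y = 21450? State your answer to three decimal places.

At P = 69.4, Y = 21450: Q = 233.094.
Holding P constant, ∂Q/∂Y = -6.36/(2√Y) = -0.0217127.
η_Y = (∂Q/∂Y)·(Y/Q) = -0.0217127 × (21450/233.094) = -1.998.

-1.998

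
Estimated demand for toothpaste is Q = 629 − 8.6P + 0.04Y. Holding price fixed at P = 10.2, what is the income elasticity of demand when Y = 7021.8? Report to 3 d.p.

0.342

At P = 10.2, Y = 7021.8: Q = 822.152.
Holding P constant, ∂Q/∂Y = 0.04.
η_Y = (∂Q/∂Y)·(Y/Q) = 0.04 × (7021.8/822.152) = 0.342.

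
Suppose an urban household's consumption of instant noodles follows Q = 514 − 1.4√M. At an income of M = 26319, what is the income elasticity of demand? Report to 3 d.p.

At M = 26319: Q = 286.876.
dQ/dM = -1.4/(2√M) = -0.00431483 at this income.
η = (dQ/dM)·(M/Q) = -0.00431483 × (26319/286.876) = -0.396.

-0.396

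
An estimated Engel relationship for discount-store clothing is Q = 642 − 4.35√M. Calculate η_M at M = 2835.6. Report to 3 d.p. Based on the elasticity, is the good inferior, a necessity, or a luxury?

At M = 2835.6: Q = 410.361.
dQ/dM = -4.35/(2√M) = -0.0408448 at this income.
η = (dQ/dM)·(M/Q) = -0.0408448 × (2835.6/410.361) = -0.282.
Since η < 0, the good is an inferior good.

-0.282 (inferior good)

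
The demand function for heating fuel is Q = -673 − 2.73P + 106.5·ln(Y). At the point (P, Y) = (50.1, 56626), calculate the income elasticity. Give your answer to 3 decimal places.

At P = 50.1, Y = 56626: Q = 355.787.
Holding P constant, ∂Q/∂Y = 106.5/Y = 0.00188076.
η_Y = (∂Q/∂Y)·(Y/Q) = 0.00188076 × (56626/355.787) = 0.299.

0.299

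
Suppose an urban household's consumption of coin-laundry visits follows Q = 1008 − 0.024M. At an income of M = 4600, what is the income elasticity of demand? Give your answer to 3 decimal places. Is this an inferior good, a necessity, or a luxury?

-0.123 (inferior good)

At M = 4600: Q = 897.600.
dQ/dM = −0.024.
η = (dQ/dM)·(M/Q) = -0.024 × (4600/897.600) = -0.123.
Since η < 0, the good is an inferior good.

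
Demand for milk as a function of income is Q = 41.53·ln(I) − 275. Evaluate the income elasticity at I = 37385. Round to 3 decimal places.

0.256

At I = 37385: Q = 162.270.
dQ/dI = 41.53/I = 0.00111087 at this income.
η = (dQ/dI)·(I/Q) = 0.00111087 × (37385/162.270) = 0.256.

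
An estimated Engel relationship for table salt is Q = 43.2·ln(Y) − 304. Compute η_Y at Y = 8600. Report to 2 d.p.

0.49

At Y = 8600: Q = 87.371.
dQ/dY = 43.2/Y = 0.00502326 at this income.
η = (dQ/dY)·(Y/Q) = 0.00502326 × (8600/87.371) = 0.49.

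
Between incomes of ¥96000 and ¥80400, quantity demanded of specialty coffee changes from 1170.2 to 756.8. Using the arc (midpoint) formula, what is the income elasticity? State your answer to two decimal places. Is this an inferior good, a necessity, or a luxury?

ΔQ = 756.8 − 1170.2 = -413.4; midpoint Q̄ = (1170.2 + 756.8)/2 = 963.5.
ΔI = 80400 − 96000 = -15600; midpoint Ī = (96000 + 80400)/2 = 88200.
η = (ΔQ/Q̄) ÷ (ΔI/Ī) = (-413.4/963.5) ÷ (-15600/88200) = 2.43.
η > 1 ⇒ luxury.

2.43 (luxury)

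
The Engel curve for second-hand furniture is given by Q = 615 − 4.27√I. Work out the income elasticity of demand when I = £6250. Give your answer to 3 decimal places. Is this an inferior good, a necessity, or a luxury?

At I = 6250: Q = 277.427.
dQ/dI = -4.27/(2√I) = -0.0270059 at this income.
η = (dQ/dI)·(I/Q) = -0.0270059 × (6250/277.427) = -0.608.
Since η < 0, the good is an inferior good.

-0.608 (inferior good)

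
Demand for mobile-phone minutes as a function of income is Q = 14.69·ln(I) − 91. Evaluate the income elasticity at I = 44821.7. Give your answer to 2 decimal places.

0.22

At I = 44821.7: Q = 66.336.
dQ/dI = 14.69/I = 0.000327743 at this income.
η = (dQ/dI)·(I/Q) = 0.000327743 × (44821.7/66.336) = 0.22.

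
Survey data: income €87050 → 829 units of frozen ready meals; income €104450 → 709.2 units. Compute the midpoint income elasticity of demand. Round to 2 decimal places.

-0.86

ΔQ = 709.2 − 829 = -119.8; midpoint Q̄ = (829 + 709.2)/2 = 769.1.
ΔI = 104450 − 87050 = 17400; midpoint Ī = (87050 + 104450)/2 = 95750.
η = (ΔQ/Q̄) ÷ (ΔI/Ī) = (-119.8/769.1) ÷ (17400/95750) = -0.86.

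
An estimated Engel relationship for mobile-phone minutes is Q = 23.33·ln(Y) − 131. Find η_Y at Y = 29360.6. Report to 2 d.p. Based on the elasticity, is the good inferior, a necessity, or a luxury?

0.21 (necessity)

At Y = 29360.6: Q = 109.005.
dQ/dY = 23.33/Y = 0.000794602 at this income.
η = (dQ/dY)·(Y/Q) = 0.000794602 × (29360.6/109.005) = 0.21.
Since 0 < η < 1, the good is a necessity.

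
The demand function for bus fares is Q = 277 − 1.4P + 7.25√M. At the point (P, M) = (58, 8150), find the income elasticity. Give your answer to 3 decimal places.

At P = 58, M = 8150: Q = 850.311.
Holding P constant, ∂Q/∂M = 7.25/(2√M) = 0.040154.
η_M = (∂Q/∂M)·(M/Q) = 0.040154 × (8150/850.311) = 0.385.

0.385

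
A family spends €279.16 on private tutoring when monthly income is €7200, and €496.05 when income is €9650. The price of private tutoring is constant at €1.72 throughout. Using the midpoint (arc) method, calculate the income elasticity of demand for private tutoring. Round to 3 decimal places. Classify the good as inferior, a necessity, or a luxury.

With a constant price, Q₁ = 279.16/1.72 = 162.302 and Q₂ = 496.05/1.72 = 288.401 (equivalently, work directly with expenditure since P cancels).
Midpoint %ΔQ = (496.05 − 279.16)/387.61 = 0.55956; midpoint %ΔI = (9650 − 7200)/8425 = 0.29080.
η = 0.55956 / 0.29080 = 1.924.
η > 1 ⇒ luxury.

1.924 (luxury)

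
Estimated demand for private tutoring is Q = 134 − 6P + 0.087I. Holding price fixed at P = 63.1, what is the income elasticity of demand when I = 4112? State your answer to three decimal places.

At P = 63.1, I = 4112: Q = 113.144.
Holding P constant, ∂Q/∂I = 0.087.
η_I = (∂Q/∂I)·(I/Q) = 0.087 × (4112/113.144) = 3.162.

3.162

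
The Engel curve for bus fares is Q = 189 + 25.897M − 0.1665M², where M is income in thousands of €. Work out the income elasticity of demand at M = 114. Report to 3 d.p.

-1.407

At M = 114: Q = 977.4240.
dQ/dM = 25.897 − 0.333M = -12.06500.
η = (dQ/dM)·(M/Q) = -12.06500 × (114/977.4240) = -1.407.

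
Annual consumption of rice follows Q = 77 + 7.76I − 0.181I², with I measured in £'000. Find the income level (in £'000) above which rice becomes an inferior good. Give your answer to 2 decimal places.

dQ/dI = 7.76 − 0.362I.
The good is inferior where dQ/dI < 0. Setting dQ/dI = 0 gives I = 7.76 / 0.362 = 21.44.

21.44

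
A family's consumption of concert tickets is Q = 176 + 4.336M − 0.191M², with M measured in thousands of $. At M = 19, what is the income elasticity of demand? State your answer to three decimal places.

-0.293

At M = 19: Q = 189.4330.
dQ/dM = 4.336 − 0.382M = -2.92200.
η = (dQ/dM)·(M/Q) = -2.92200 × (19/189.4330) = -0.293.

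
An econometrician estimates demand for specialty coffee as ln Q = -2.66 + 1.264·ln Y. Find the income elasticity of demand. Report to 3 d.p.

1.264

In a log-linear demand, the coefficient on ln Y is the income elasticity.
So η = 1.264.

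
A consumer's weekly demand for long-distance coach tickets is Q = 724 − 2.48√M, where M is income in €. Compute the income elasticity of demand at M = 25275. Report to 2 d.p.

-0.60

At M = 25275: Q = 329.727.
dQ/dM = -2.48/(2√M) = -0.00779967 at this income.
η = (dQ/dM)·(M/Q) = -0.00779967 × (25275/329.727) = -0.60.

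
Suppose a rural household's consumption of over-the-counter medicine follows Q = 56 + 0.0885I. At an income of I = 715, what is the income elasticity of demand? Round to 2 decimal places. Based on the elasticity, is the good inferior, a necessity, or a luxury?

At I = 715: Q = 119.278.
dQ/dI = 0.0885.
η = (dQ/dI)·(I/Q) = 0.0885 × (715/119.278) = 0.53.
Since 0 < η < 1, the good is a necessity.

0.53 (necessity)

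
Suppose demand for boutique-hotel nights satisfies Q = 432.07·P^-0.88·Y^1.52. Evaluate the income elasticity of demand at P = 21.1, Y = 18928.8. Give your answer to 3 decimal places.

1.520

For a multiplicative demand Q = A·P^α·Y^β, the income elasticity is β everywhere.
Here β = 1.52, so η = 1.520.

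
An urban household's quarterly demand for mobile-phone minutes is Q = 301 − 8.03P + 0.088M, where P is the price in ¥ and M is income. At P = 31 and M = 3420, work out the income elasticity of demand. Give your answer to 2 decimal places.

At P = 31, M = 3420: Q = 353.030.
Holding P constant, ∂Q/∂M = 0.088.
η_M = (∂Q/∂M)·(M/Q) = 0.088 × (3420/353.030) = 0.85.

0.85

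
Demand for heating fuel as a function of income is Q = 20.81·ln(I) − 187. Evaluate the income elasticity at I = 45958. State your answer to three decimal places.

0.572

At I = 45958: Q = 36.405.
dQ/dI = 20.81/I = 0.000452805 at this income.
η = (dQ/dI)·(I/Q) = 0.000452805 × (45958/36.405) = 0.572.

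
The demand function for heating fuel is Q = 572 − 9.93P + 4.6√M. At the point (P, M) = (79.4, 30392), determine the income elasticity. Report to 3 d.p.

At P = 79.4, M = 30392: Q = 585.490.
Holding P constant, ∂Q/∂M = 4.6/(2√M) = 0.0131931.
η_M = (∂Q/∂M)·(M/Q) = 0.0131931 × (30392/585.490) = 0.685.

0.685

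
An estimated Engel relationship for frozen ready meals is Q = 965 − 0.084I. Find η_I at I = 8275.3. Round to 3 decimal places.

At I = 8275.3: Q = 269.875.
dQ/dI = −0.084.
η = (dQ/dI)·(I/Q) = -0.084 × (8275.3/269.875) = -2.576.

-2.576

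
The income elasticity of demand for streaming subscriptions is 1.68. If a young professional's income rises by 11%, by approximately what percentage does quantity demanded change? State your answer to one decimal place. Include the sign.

%ΔQ ≈ η × %ΔI = 1.68 × 11% = 18.5%.

18.5%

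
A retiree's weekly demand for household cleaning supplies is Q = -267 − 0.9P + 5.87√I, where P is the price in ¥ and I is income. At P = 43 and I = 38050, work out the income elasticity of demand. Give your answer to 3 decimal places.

At P = 43, I = 38050: Q = 839.326.
Holding P constant, ∂Q/∂I = 5.87/(2√I) = 0.0150463.
η_I = (∂Q/∂I)·(I/Q) = 0.0150463 × (38050/839.326) = 0.682.

0.682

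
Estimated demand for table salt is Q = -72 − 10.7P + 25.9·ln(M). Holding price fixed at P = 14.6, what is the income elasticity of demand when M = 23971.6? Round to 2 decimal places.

At P = 14.6, M = 23971.6: Q = 32.972.
Holding P constant, ∂Q/∂M = 25.9/M = 0.00108045.
η_M = (∂Q/∂M)·(M/Q) = 0.00108045 × (23971.6/32.972) = 0.79.

0.79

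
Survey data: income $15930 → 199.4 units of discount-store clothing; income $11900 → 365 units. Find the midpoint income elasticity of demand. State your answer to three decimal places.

ΔQ = 365 − 199.4 = 165.6; midpoint Q̄ = (199.4 + 365)/2 = 282.2.
ΔI = 11900 − 15930 = -4030; midpoint Ī = (15930 + 11900)/2 = 13915.
η = (ΔQ/Q̄) ÷ (ΔI/Ī) = (165.6/282.2) ÷ (-4030/13915) = -2.026.

-2.026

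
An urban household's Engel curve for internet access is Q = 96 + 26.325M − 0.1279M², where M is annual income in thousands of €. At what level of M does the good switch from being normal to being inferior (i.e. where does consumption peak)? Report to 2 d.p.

102.91

dQ/dM = 26.325 − 0.2558M.
The good is inferior where dQ/dM < 0. Setting dQ/dM = 0 gives M = 26.325 / 0.2558 = 102.91.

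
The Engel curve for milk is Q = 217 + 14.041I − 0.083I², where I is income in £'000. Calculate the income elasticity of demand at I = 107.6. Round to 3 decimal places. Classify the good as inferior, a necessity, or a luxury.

-0.536 (inferior good)

At I = 107.6: Q = 766.8575.
dQ/dI = 14.041 − 0.166I = -3.82060.
η = (dQ/dI)·(I/Q) = -3.82060 × (107.6/766.8575) = -0.536.
η < 0 ⇒ inferior good.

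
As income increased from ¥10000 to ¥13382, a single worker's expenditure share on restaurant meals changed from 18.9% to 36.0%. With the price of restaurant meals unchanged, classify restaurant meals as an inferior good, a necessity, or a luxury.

The budget share rises as income rises, so η > 1.

luxury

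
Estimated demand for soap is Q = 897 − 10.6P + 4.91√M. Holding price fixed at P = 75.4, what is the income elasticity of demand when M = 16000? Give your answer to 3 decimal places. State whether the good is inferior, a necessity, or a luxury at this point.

0.432 (necessity)

At P = 75.4, M = 16000: Q = 718.831.
Holding P constant, ∂Q/∂M = 4.91/(2√M) = 0.0194085.
η_M = (∂Q/∂M)·(M/Q) = 0.0194085 × (16000/718.831) = 0.432.
Since 0 < η < 1, this is a necessity.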